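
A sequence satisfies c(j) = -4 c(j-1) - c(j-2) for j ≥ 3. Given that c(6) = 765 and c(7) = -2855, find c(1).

Rearranging, c(j-2) = -(c(j) + 4 c(j-1)).
c(5) = -(-2855 + 4(765)) = -205
c(4) = -(765 + 4(-205)) = 55
c(3) = -(-205 + 4(55)) = -15
c(2) = -(55 + 4(-15)) = 5
c(1) = -(-15 + 4(5)) = -5

-5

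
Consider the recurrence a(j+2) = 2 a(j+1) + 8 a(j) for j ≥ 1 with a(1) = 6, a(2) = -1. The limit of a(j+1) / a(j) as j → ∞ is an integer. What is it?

4

The characteristic equation is r^2 - 2r - 8 = 0, which factors as (r - 4)(r + 2) = 0.
So the roots are 4 and -2. Since |4| > |-2| and the coefficient of 4^j is non-zero, the ratio tends to 4.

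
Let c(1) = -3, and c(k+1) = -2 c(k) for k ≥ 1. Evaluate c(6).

96

c(2) = -2(-3) = 6
c(3) = -2(6) = -12
c(4) = -2(-12) = 24
c(5) = -2(24) = -48
c(6) = -2(-48) = 96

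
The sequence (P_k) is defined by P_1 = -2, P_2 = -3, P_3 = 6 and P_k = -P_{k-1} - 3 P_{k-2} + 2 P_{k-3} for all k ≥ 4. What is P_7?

29

P_4 = -6 - 3(-3) + 2(-2) = -1
P_5 = -(-1) - 3(6) + 2(-3) = -23
P_6 = -(-23) - 3(-1) + 2(6) = 38
P_7 = -38 - 3(-23) + 2(-1) = 29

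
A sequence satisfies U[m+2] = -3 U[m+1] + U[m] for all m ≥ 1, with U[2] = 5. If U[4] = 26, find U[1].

8

Let U[1] = v.
U[3] = -15 + v
U[4] = 50 - 3v
So 50 - 3v = 26, giving v = 8.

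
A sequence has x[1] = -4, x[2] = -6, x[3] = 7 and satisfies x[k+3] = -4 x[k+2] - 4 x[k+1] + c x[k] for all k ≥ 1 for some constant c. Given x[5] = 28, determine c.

4

x[4] = -4 - 4c
x[5] = -12 + 10c
So -12 + 10c = 28, giving c = 4.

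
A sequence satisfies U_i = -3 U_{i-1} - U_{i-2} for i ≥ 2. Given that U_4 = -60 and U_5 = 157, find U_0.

-3

Rearranging, U_{i-2} = -(U_i + 3 U_{i-1}).
U_3 = -(157 + 3*(-60)) = 23
U_2 = -(-60 + 3*23) = -9
U_1 = -(23 + 3*(-9)) = 4
U_0 = -(-9 + 3*4) = -3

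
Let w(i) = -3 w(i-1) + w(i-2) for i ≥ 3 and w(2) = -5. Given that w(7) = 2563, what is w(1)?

7

Let w(1) = v.
w(3) = 15 + v
w(4) = -50 - 3v
w(5) = 165 + 10v
w(6) = -545 - 33v
w(7) = 1800 + 109v
So 1800 + 109v = 2563, giving v = 7.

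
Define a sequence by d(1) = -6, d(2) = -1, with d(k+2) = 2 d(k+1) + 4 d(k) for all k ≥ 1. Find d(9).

-22656

d(3) = 2(-1) + 4(-6) = -26
d(4) = 2(-26) + 4(-1) = -56
d(5) = 2(-56) + 4(-26) = -216
d(6) = 2(-216) + 4(-56) = -656
d(7) = 2(-656) + 4(-216) = -2176
d(8) = 2(-2176) + 4(-656) = -6976
d(9) = 2(-6976) + 4(-2176) = -22656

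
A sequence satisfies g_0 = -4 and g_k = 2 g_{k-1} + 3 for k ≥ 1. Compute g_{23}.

The fixed point is 3/(1 - 2) = -3, so g_k + 3 = 2(g_{k-1} + 3).
Hence g_k = -1·2^k - 3.
g_{23} = -1·2^{23} - 3 = -1·8388608 - 3 = -8388611.

-8388611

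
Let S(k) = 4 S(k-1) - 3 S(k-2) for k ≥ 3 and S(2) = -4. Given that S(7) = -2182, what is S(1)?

Let S(1) = w.
S(3) = -16 - 3w
S(4) = -52 - 12w
S(5) = -160 - 39w
S(6) = -484 - 120w
S(7) = -1456 - 363w
So -1456 - 363w = -2182, giving w = 2.

2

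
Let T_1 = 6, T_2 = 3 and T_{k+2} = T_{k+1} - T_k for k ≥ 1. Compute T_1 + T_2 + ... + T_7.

6

T_3 = 3 - 6 = -3
T_4 = (-3) - 3 = -6
T_5 = (-6) - (-3) = -3
T_6 = (-3) - (-6) = 3
T_7 = 3 - (-3) = 6
Sum = 6 + 3 + (-3) + (-6) + (-3) + 3 + 6 = 6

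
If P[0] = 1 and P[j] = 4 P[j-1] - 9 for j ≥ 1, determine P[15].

The fixed point is -9/(1 - 4) = 3, so P[j] - 3 = 4(P[j-1] - 3).
Hence P[j] = -2·4^j + 3.
P[15] = -2·4^{15} + 3 = -2·1073741824 + 3 = -2147483645.

-2147483645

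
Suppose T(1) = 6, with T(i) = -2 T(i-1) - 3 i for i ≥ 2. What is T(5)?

T(2) = -2·6 - 6 = -18
T(3) = -2·(-18) - 9 = 27
T(4) = -2·27 - 12 = -66
T(5) = -2·(-66) - 15 = 117

117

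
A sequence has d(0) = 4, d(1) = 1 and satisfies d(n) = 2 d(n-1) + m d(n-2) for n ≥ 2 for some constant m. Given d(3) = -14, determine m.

d(2) = 2 + 4m
d(3) = 4 + 9m
So 4 + 9m = -14, giving m = -2.

-2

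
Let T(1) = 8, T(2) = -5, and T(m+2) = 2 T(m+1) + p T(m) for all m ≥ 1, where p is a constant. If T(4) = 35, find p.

T(3) = -10 + 8p
T(4) = -20 + 11p
So -20 + 11p = 35, giving p = 5.

5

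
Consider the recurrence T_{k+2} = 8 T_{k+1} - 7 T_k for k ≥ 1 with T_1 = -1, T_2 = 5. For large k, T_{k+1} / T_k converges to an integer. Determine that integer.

The characteristic equation is r^2 - 8r + 7 = 0, which factors as (r - 7)(r - 1) = 0.
So the roots are 7 and 1. Since |7| > |1| and the coefficient of 7^k is non-zero, the ratio tends to 7.

7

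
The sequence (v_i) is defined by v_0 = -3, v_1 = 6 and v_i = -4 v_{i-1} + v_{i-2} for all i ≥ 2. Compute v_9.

v_2 = -4(6) + (-3) = -27
v_3 = -4(-27) + 6 = 114
v_4 = -4(114) + (-27) = -483
v_5 = -4(-483) + 114 = 2046
v_6 = -4(2046) + (-483) = -8667
v_7 = -4(-8667) + 2046 = 36714
v_8 = -4(36714) + (-8667) = -155523
v_9 = -4(-155523) + 36714 = 658806

658806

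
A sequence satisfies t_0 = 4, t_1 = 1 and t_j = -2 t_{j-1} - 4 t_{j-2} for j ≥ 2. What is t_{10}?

512

t_2 = -2*1 - 4*4 = -18
t_3 = -2*(-18) - 4*1 = 32
t_4 = -2*32 - 4*(-18) = 8
t_5 = -2*8 - 4*32 = -144
t_6 = -2*(-144) - 4*8 = 256
t_7 = -2*256 - 4*(-144) = 64
t_8 = -2*64 - 4*256 = -1152
t_9 = -2*(-1152) - 4*64 = 2048
t_{10} = -2*2048 - 4*(-1152) = 512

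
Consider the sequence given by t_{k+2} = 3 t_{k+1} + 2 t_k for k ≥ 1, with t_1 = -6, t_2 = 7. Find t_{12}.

t_3 = 3(7) + 2(-6) = 9
t_4 = 3(9) + 2(7) = 41
t_5 = 3(41) + 2(9) = 141
t_6 = 3(141) + 2(41) = 505
t_7 = 3(505) + 2(141) = 1797
t_8 = 3(1797) + 2(505) = 6401
t_9 = 3(6401) + 2(1797) = 22797
t_{10} = 3(22797) + 2(6401) = 81193
t_{11} = 3(81193) + 2(22797) = 289173
t_{12} = 3(289173) + 2(81193) = 1029905

1029905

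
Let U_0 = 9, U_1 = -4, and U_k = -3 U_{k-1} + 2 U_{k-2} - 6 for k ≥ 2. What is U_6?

3828

U_2 = -3·(-4) + 2·9 - 6 = 24
U_3 = -3·24 + 2·(-4) - 6 = -86
U_4 = -3·(-86) + 2·24 - 6 = 300
U_5 = -3·300 + 2·(-86) - 6 = -1078
U_6 = -3·(-1078) + 2·300 - 6 = 3828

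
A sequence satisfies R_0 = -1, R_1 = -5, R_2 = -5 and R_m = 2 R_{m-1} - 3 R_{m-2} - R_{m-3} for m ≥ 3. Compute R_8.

R_3 = 2*(-5) - 3*(-5) - (-1) = 6
R_4 = 2*6 - 3*(-5) - (-5) = 32
R_5 = 2*32 - 3*6 - (-5) = 51
R_6 = 2*51 - 3*32 - 6 = 0
R_7 = 2*0 - 3*51 - 32 = -185
R_8 = 2*(-185) - 3*0 - 51 = -421

-421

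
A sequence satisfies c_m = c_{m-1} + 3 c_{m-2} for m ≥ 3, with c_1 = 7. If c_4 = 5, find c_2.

Let c_2 = v.
c_3 = 21 + v
c_4 = 21 + 4v
So 21 + 4v = 5, giving v = -4.

-4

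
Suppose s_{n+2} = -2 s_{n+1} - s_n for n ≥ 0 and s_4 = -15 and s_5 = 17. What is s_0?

-7

Rearranging, s_{n-2} = -(s_n + 2 s_{n-1}).
s_3 = -(17 + 2(-15)) = 13
s_2 = -(-15 + 2(13)) = -11
s_1 = -(13 + 2(-11)) = 9
s_0 = -(-11 + 2(9)) = -7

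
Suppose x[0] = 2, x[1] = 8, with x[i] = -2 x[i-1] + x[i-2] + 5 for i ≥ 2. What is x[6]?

-397

x[2] = -2·8 + 2 + 5 = -9
x[3] = -2·(-9) + 8 + 5 = 31
x[4] = -2·31 + (-9) + 5 = -66
x[5] = -2·(-66) + 31 + 5 = 168
x[6] = -2·168 + (-66) + 5 = -397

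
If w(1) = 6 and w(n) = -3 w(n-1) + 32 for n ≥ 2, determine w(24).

188286357662

The fixed point is 32/(1 + 3) = 8, so w(n) - 8 = -3(w(n-1) - 8).
Hence w(n) = -2·(-3)^{n-1} + 8.
w(24) = -2·(-3)^{23} + 8 = -2·-94143178827 + 8 = 188286357662.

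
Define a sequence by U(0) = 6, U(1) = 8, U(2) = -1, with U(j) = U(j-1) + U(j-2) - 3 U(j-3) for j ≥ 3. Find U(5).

-44

U(3) = (-1) + 8 - 3*6 = -11
U(4) = (-11) + (-1) - 3*8 = -36
U(5) = (-36) + (-11) - 3*(-1) = -44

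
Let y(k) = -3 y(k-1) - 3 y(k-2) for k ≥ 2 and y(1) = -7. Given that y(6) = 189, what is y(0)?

Let y(0) = v.
y(2) = 21 - 3v
y(3) = -42 + 9v
y(4) = 63 - 18v
y(5) = -63 + 27v
y(6) = -27v
So -27v = 189, giving v = -7.

-7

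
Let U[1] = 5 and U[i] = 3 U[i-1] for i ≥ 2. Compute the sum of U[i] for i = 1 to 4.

200

U[2] = 3·5 = 15
U[3] = 3·15 = 45
U[4] = 3·45 = 135
Sum = 5 + 15 + 45 + 135 = 200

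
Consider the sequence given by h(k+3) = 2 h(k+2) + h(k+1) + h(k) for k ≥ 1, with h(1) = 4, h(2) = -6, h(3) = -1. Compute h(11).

-3762

h(4) = 2(-1) + (-6) + 4 = -4
h(5) = 2(-4) + (-1) + (-6) = -15
h(6) = 2(-15) + (-4) + (-1) = -35
h(7) = 2(-35) + (-15) + (-4) = -89
h(8) = 2(-89) + (-35) + (-15) = -228
h(9) = 2(-228) + (-89) + (-35) = -580
h(10) = 2(-580) + (-228) + (-89) = -1477
h(11) = 2(-1477) + (-580) + (-228) = -3762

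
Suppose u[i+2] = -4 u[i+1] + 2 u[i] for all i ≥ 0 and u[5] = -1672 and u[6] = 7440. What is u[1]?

Rearranging, u[i-2] = (u[i] + 4 u[i-1]) / 2.
u[4] = (7440 + 4(-1672)) / 2 = 752/2 = 376
u[3] = (-1672 + 4(376)) / 2 = -168/2 = -84
u[2] = (376 + 4(-84)) / 2 = 40/2 = 20
u[1] = (-84 + 4(20)) / 2 = -4/2 = -2

-2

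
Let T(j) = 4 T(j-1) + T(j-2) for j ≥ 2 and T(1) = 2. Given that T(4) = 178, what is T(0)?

Let T(0) = v.
T(2) = 8 + v
T(3) = 34 + 4v
T(4) = 144 + 17v
So 144 + 17v = 178, giving v = 2.

2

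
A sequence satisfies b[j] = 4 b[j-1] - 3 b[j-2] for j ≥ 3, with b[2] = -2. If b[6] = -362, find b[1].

1

Let b[1] = w.
b[3] = -8 - 3w
b[4] = -26 - 12w
b[5] = -80 - 39w
b[6] = -242 - 120w
So -242 - 120w = -362, giving w = 1.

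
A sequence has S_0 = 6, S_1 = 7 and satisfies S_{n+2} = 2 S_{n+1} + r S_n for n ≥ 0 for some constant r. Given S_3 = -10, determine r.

S_2 = 14 + 6r
S_3 = 28 + 19r
So 28 + 19r = -10, giving r = -2.

-2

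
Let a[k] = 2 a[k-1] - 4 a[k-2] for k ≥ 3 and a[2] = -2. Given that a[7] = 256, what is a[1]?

Let a[1] = w.
a[3] = -4 - 4w
a[4] = -8w
a[5] = 16
a[6] = 32 + 32w
a[7] = 64w
So 64w = 256, giving w = 4.

4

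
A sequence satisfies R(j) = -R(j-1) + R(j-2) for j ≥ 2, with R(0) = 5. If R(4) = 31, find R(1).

-7

Let R(1) = y.
R(2) = 5 - y
R(3) = -5 + 2y
R(4) = 10 - 3y
So 10 - 3y = 31, giving y = -7.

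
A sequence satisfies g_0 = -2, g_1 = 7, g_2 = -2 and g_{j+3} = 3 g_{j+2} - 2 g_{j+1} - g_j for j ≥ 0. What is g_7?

-478

g_3 = 3·(-2) - 2·7 - (-2) = -18
g_4 = 3·(-18) - 2·(-2) - 7 = -57
g_5 = 3·(-57) - 2·(-18) - (-2) = -133
g_6 = 3·(-133) - 2·(-57) - (-18) = -267
g_7 = 3·(-267) - 2·(-133) - (-57) = -478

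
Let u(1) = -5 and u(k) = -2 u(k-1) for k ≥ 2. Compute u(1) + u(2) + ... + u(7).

u(2) = -2(-5) = 10
u(3) = -2(10) = -20
u(4) = -2(-20) = 40
u(5) = -2(40) = -80
u(6) = -2(-80) = 160
u(7) = -2(160) = -320
Sum = (-5) + 10 + (-20) + 40 + (-80) + 160 + (-320) = -215

-215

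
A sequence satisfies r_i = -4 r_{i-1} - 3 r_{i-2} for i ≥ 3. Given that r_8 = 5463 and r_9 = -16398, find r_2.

Rearranging, r_{i-2} = (r_i + 4 r_{i-1}) / -3.
r_7 = (-16398 + 4(5463)) / -3 = 5454/-3 = -1818
r_6 = (5463 + 4(-1818)) / -3 = -1809/-3 = 603
r_5 = (-1818 + 4(603)) / -3 = 594/-3 = -198
r_4 = (603 + 4(-198)) / -3 = -189/-3 = 63
r_3 = (-198 + 4(63)) / -3 = 54/-3 = -18
r_2 = (63 + 4(-18)) / -3 = -9/-3 = 3

3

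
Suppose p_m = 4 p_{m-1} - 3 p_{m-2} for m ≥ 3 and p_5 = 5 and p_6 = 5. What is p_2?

Rearranging, p_{m-2} = (p_m - 4 p_{m-1}) / -3.
p_4 = (5 - 4*5) / -3 = -15/-3 = 5
p_3 = (5 - 4*5) / -3 = -15/-3 = 5
p_2 = (5 - 4*5) / -3 = -15/-3 = 5

5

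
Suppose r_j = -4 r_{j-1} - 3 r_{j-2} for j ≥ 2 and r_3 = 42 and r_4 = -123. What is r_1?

6

Rearranging, r_{j-2} = (r_j + 4 r_{j-1}) / -3.
r_2 = (-123 + 4(42)) / -3 = 45/-3 = -15
r_1 = (42 + 4(-15)) / -3 = -18/-3 = 6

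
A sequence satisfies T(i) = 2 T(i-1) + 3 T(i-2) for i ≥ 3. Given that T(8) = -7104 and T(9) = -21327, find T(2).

-6

Rearranging, T(i-2) = (T(i) - 2 T(i-1)) / 3.
T(7) = (-21327 - 2(-7104)) / 3 = -7119/3 = -2373
T(6) = (-7104 - 2(-2373)) / 3 = -2358/3 = -786
T(5) = (-2373 - 2(-786)) / 3 = -801/3 = -267
T(4) = (-786 - 2(-267)) / 3 = -252/3 = -84
T(3) = (-267 - 2(-84)) / 3 = -99/3 = -33
T(2) = (-84 - 2(-33)) / 3 = -18/3 = -6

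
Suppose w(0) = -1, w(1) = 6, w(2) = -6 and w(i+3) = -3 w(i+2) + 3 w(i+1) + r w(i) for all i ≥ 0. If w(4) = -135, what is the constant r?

-1

w(3) = 36 - r
w(4) = -126 + 9r
So -126 + 9r = -135, giving r = -1.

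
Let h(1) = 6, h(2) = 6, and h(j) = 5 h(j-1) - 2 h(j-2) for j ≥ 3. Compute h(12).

14539758

h(3) = 5*6 - 2*6 = 18
h(4) = 5*18 - 2*6 = 78
h(5) = 5*78 - 2*18 = 354
h(6) = 5*354 - 2*78 = 1614
h(7) = 5*1614 - 2*354 = 7362
h(8) = 5*7362 - 2*1614 = 33582
h(9) = 5*33582 - 2*7362 = 153186
h(10) = 5*153186 - 2*33582 = 698766
h(11) = 5*698766 - 2*153186 = 3187458
h(12) = 5*3187458 - 2*698766 = 14539758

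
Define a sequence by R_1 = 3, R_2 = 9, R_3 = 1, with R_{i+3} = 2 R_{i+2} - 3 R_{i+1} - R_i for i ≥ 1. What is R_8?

R_4 = 2*1 - 3*9 - 3 = -28
R_5 = 2*(-28) - 3*1 - 9 = -68
R_6 = 2*(-68) - 3*(-28) - 1 = -53
R_7 = 2*(-53) - 3*(-68) - (-28) = 126
R_8 = 2*126 - 3*(-53) - (-68) = 479

479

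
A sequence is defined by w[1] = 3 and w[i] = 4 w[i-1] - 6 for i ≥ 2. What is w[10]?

w[2] = 4·3 - 6 = 6
w[3] = 4·6 - 6 = 18
w[4] = 4·18 - 6 = 66
w[5] = 4·66 - 6 = 258
w[6] = 4·258 - 6 = 1026
w[7] = 4·1026 - 6 = 4098
w[8] = 4·4098 - 6 = 16386
w[9] = 4·16386 - 6 = 65538
w[10] = 4·65538 - 6 = 262146

262146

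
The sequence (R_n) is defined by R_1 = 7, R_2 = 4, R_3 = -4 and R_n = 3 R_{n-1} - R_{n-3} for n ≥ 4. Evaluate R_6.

-179

R_4 = 3*(-4) - 7 = -19
R_5 = 3*(-19) - 4 = -61
R_6 = 3*(-61) - (-4) = -179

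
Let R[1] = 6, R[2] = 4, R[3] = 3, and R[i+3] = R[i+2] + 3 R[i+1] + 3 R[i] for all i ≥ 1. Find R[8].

R[4] = 3 + 3(4) + 3(6) = 33
R[5] = 33 + 3(3) + 3(4) = 54
R[6] = 54 + 3(33) + 3(3) = 162
R[7] = 162 + 3(54) + 3(33) = 423
R[8] = 423 + 3(162) + 3(54) = 1071

1071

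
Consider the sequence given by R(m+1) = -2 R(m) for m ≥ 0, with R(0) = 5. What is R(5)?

-160

R(1) = -2*5 = -10
R(2) = -2*(-10) = 20
R(3) = -2*20 = -40
R(4) = -2*(-40) = 80
R(5) = -2*80 = -160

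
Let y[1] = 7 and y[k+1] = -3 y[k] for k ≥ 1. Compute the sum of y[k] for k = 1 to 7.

y[2] = -3(7) = -21
y[3] = -3(-21) = 63
y[4] = -3(63) = -189
y[5] = -3(-189) = 567
y[6] = -3(567) = -1701
y[7] = -3(-1701) = 5103
Sum = 7 + (-21) + 63 + (-189) + 567 + (-1701) + 5103 = 3829

3829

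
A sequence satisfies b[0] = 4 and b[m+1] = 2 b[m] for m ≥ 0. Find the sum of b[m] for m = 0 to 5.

b[1] = 2(4) = 8
b[2] = 2(8) = 16
b[3] = 2(16) = 32
b[4] = 2(32) = 64
b[5] = 2(64) = 128
Sum = 4 + 8 + 16 + 32 + 64 + 128 = 252

252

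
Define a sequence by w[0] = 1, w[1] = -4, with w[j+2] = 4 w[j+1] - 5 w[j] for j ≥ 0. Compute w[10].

18459

w[2] = 4*(-4) - 5*1 = -21
w[3] = 4*(-21) - 5*(-4) = -64
w[4] = 4*(-64) - 5*(-21) = -151
w[5] = 4*(-151) - 5*(-64) = -284
w[6] = 4*(-284) - 5*(-151) = -381
w[7] = 4*(-381) - 5*(-284) = -104
w[8] = 4*(-104) - 5*(-381) = 1489
w[9] = 4*1489 - 5*(-104) = 6476
w[10] = 4*6476 - 5*1489 = 18459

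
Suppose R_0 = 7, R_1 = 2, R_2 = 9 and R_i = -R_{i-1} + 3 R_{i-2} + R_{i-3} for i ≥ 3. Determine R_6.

83

R_3 = -9 + 3(2) + 7 = 4
R_4 = -4 + 3(9) + 2 = 25
R_5 = -25 + 3(4) + 9 = -4
R_6 = -(-4) + 3(25) + 4 = 83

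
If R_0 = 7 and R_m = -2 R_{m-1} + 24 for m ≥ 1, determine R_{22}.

-4194296

The fixed point is 24/(1 + 2) = 8, so R_m - 8 = -2(R_{m-1} - 8).
Hence R_m = -1·(-2)^m + 8.
R_{22} = -1·(-2)^{22} + 8 = -1·4194304 + 8 = -4194296.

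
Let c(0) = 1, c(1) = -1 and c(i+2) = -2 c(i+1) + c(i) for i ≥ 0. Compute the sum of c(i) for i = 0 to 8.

409

c(2) = -2(-1) + 1 = 3
c(3) = -2(3) + (-1) = -7
c(4) = -2(-7) + 3 = 17
c(5) = -2(17) + (-7) = -41
c(6) = -2(-41) + 17 = 99
c(7) = -2(99) + (-41) = -239
c(8) = -2(-239) + 99 = 577
Sum = 1 + (-1) + 3 + (-7) + 17 + (-41) + 99 + (-239) + 577 = 409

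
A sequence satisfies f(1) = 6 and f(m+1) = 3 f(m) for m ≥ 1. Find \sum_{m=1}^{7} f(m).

6558

f(2) = 3(6) = 18
f(3) = 3(18) = 54
f(4) = 3(54) = 162
f(5) = 3(162) = 486
f(6) = 3(486) = 1458
f(7) = 3(1458) = 4374
Sum = 6 + 18 + 54 + 162 + 486 + 1458 + 4374 = 6558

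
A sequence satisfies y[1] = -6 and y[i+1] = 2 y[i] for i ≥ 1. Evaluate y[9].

y[2] = 2(-6) = -12
y[3] = 2(-12) = -24
y[4] = 2(-24) = -48
y[5] = 2(-48) = -96
y[6] = 2(-96) = -192
y[7] = 2(-192) = -384
y[8] = 2(-384) = -768
y[9] = 2(-768) = -1536

-1536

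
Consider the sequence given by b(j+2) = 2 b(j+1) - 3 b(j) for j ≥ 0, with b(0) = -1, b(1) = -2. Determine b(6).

-13

b(2) = 2*(-2) - 3*(-1) = -1
b(3) = 2*(-1) - 3*(-2) = 4
b(4) = 2*4 - 3*(-1) = 11
b(5) = 2*11 - 3*4 = 10
b(6) = 2*10 - 3*11 = -13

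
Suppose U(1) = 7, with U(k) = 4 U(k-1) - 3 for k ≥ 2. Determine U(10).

1572865

U(2) = 4*7 - 3 = 25
U(3) = 4*25 - 3 = 97
U(4) = 4*97 - 3 = 385
U(5) = 4*385 - 3 = 1537
U(6) = 4*1537 - 3 = 6145
U(7) = 4*6145 - 3 = 24577
U(8) = 4*24577 - 3 = 98305
U(9) = 4*98305 - 3 = 393217
U(10) = 4*393217 - 3 = 1572865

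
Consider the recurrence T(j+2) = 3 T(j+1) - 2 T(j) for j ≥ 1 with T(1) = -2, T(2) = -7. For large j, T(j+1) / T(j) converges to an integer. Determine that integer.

The characteristic equation is r^2 - 3r + 2 = 0, which factors as (r - 2)(r - 1) = 0.
So the roots are 2 and 1. Since |2| > |1| and the coefficient of 2^j is non-zero, the ratio tends to 2.

2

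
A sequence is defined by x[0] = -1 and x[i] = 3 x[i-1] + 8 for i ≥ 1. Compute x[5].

725

x[1] = 3*(-1) + 8 = 5
x[2] = 3*5 + 8 = 23
x[3] = 3*23 + 8 = 77
x[4] = 3*77 + 8 = 239
x[5] = 3*239 + 8 = 725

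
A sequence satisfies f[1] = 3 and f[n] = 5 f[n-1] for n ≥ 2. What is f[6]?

9375

f[2] = 5*3 = 15
f[3] = 5*15 = 75
f[4] = 5*75 = 375
f[5] = 5*375 = 1875
f[6] = 5*1875 = 9375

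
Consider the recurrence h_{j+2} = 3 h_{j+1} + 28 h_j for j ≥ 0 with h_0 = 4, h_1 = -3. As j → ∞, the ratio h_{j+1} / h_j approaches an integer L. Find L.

The characteristic equation is r^2 - 3r - 28 = 0, which factors as (r - 7)(r + 4) = 0.
So the roots are 7 and -4. Since |7| > |-4| and the coefficient of 7^j is non-zero, the ratio tends to 7.

7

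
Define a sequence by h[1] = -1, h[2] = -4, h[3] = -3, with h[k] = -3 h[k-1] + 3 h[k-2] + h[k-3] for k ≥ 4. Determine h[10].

-1684

h[4] = -3*(-3) + 3*(-4) + (-1) = -4
h[5] = -3*(-4) + 3*(-3) + (-4) = -1
h[6] = -3*(-1) + 3*(-4) + (-3) = -12
h[7] = -3*(-12) + 3*(-1) + (-4) = 29
h[8] = -3*29 + 3*(-12) + (-1) = -124
h[9] = -3*(-124) + 3*29 + (-12) = 447
h[10] = -3*447 + 3*(-124) + 29 = -1684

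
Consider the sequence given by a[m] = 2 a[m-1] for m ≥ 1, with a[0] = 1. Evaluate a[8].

256

a[1] = 2(1) = 2
a[2] = 2(2) = 4
a[3] = 2(4) = 8
a[4] = 2(8) = 16
a[5] = 2(16) = 32
a[6] = 2(32) = 64
a[7] = 2(64) = 128
a[8] = 2(128) = 256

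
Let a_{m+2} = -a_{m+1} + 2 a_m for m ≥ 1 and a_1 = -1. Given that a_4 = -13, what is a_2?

Let a_2 = y.
a_3 = -2 - y
a_4 = 2 + 3y
So 2 + 3y = -13, giving y = -5.

-5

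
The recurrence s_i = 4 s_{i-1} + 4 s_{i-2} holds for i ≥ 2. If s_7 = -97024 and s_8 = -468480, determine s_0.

Rearranging, s_{i-2} = (s_i - 4 s_{i-1}) / 4.
s_6 = (-468480 - 4·(-97024)) / 4 = -80384/4 = -20096
s_5 = (-97024 - 4·(-20096)) / 4 = -16640/4 = -4160
s_4 = (-20096 - 4·(-4160)) / 4 = -3456/4 = -864
s_3 = (-4160 - 4·(-864)) / 4 = -704/4 = -176
s_2 = (-864 - 4·(-176)) / 4 = -160/4 = -40
s_1 = (-176 - 4·(-40)) / 4 = -16/4 = -4
s_0 = (-40 - 4·(-4)) / 4 = -24/4 = -6

-6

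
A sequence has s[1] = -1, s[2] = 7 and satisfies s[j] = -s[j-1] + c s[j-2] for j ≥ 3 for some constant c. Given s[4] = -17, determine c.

-3

s[3] = -7 - c
s[4] = 7 + 8c
So 7 + 8c = -17, giving c = -3.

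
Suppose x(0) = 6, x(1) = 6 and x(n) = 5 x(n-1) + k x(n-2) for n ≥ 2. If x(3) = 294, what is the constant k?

x(2) = 30 + 6k
x(3) = 150 + 36k
So 150 + 36k = 294, giving k = 4.

4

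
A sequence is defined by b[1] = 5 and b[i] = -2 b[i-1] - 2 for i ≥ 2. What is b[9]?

b[2] = -2(5) - 2 = -12
b[3] = -2(-12) - 2 = 22
b[4] = -2(22) - 2 = -46
b[5] = -2(-46) - 2 = 90
b[6] = -2(90) - 2 = -182
b[7] = -2(-182) - 2 = 362
b[8] = -2(362) - 2 = -726
b[9] = -2(-726) - 2 = 1450

1450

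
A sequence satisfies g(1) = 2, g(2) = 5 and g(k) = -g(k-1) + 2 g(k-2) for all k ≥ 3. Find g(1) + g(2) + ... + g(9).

g(3) = -5 + 2·2 = -1
g(4) = -(-1) + 2·5 = 11
g(5) = -11 + 2·(-1) = -13
g(6) = -(-13) + 2·11 = 35
g(7) = -35 + 2·(-13) = -61
g(8) = -(-61) + 2·35 = 131
g(9) = -131 + 2·(-61) = -253
Sum = 2 + 5 + (-1) + 11 + (-13) + 35 + (-61) + 131 + (-253) = -144

-144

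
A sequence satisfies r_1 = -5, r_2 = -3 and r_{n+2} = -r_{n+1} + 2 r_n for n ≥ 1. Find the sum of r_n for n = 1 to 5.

r_3 = -(-3) + 2·(-5) = -7
r_4 = -(-7) + 2·(-3) = 1
r_5 = -1 + 2·(-7) = -15
Sum = (-5) + (-3) + (-7) + 1 + (-15) = -29

-29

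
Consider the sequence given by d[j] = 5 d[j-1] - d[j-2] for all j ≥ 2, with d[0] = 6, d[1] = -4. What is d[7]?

-66436

d[2] = 5(-4) - 6 = -26
d[3] = 5(-26) - (-4) = -126
d[4] = 5(-126) - (-26) = -604
d[5] = 5(-604) - (-126) = -2894
d[6] = 5(-2894) - (-604) = -13866
d[7] = 5(-13866) - (-2894) = -66436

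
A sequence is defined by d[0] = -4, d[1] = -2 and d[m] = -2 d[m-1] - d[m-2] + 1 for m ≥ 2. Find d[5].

-28

d[2] = -2(-2) - (-4) + 1 = 9
d[3] = -2(9) - (-2) + 1 = -15
d[4] = -2(-15) - 9 + 1 = 22
d[5] = -2(22) - (-15) + 1 = -28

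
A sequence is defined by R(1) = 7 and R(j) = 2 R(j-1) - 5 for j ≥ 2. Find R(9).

517

R(2) = 2*7 - 5 = 9
R(3) = 2*9 - 5 = 13
R(4) = 2*13 - 5 = 21
R(5) = 2*21 - 5 = 37
R(6) = 2*37 - 5 = 69
R(7) = 2*69 - 5 = 133
R(8) = 2*133 - 5 = 261
R(9) = 2*261 - 5 = 517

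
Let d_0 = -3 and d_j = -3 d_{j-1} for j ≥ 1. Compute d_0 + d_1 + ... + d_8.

d_1 = -3·(-3) = 9
d_2 = -3·9 = -27
d_3 = -3·(-27) = 81
d_4 = -3·81 = -243
d_5 = -3·(-243) = 729
d_6 = -3·729 = -2187
d_7 = -3·(-2187) = 6561
d_8 = -3·6561 = -19683
Sum = (-3) + 9 + (-27) + 81 + (-243) + 729 + (-2187) + 6561 + (-19683) = -14763

-14763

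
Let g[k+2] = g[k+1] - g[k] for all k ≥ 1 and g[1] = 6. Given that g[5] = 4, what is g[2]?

-4

Let g[2] = w.
g[3] = -6 + w
g[4] = -6
g[5] = -w
So -w = 4, giving w = -4.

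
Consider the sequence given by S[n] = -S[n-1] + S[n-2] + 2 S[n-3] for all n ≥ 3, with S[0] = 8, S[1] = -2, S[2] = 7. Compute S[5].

S[3] = -7 + (-2) + 2(8) = 7
S[4] = -7 + 7 + 2(-2) = -4
S[5] = -(-4) + 7 + 2(7) = 25

25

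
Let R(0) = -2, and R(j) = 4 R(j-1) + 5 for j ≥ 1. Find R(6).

R(1) = 4*(-2) + 5 = -3
R(2) = 4*(-3) + 5 = -7
R(3) = 4*(-7) + 5 = -23
R(4) = 4*(-23) + 5 = -87
R(5) = 4*(-87) + 5 = -343
R(6) = 4*(-343) + 5 = -1367

-1367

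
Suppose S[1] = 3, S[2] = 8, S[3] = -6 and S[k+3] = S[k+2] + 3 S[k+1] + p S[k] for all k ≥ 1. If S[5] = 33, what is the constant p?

3

S[4] = 18 + 3p
S[5] = 11p
So 11p = 33, giving p = 3.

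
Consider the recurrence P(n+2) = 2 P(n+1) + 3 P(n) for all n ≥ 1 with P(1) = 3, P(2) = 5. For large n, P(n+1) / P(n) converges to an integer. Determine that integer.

3

The characteristic equation is r^2 - 2r - 3 = 0, which factors as (r - 3)(r + 1) = 0.
So the roots are 3 and -1. Since |3| > |-1| and the coefficient of 3^n is non-zero, the ratio tends to 3.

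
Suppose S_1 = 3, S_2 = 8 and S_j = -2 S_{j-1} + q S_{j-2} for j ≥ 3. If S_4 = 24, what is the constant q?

-4

S_3 = -16 + 3q
S_4 = 32 + 2q
So 32 + 2q = 24, giving q = -4.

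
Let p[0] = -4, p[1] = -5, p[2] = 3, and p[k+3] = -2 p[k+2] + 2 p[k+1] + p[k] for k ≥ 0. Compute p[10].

14241

p[3] = -2*3 + 2*(-5) + (-4) = -20
p[4] = -2*(-20) + 2*3 + (-5) = 41
p[5] = -2*41 + 2*(-20) + 3 = -119
p[6] = -2*(-119) + 2*41 + (-20) = 300
p[7] = -2*300 + 2*(-119) + 41 = -797
p[8] = -2*(-797) + 2*300 + (-119) = 2075
p[9] = -2*2075 + 2*(-797) + 300 = -5444
p[10] = -2*(-5444) + 2*2075 + (-797) = 14241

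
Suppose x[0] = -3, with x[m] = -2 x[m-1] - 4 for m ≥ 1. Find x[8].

-428

x[1] = -2·(-3) - 4 = 2
x[2] = -2·2 - 4 = -8
x[3] = -2·(-8) - 4 = 12
x[4] = -2·12 - 4 = -28
x[5] = -2·(-28) - 4 = 52
x[6] = -2·52 - 4 = -108
x[7] = -2·(-108) - 4 = 212
x[8] = -2·212 - 4 = -428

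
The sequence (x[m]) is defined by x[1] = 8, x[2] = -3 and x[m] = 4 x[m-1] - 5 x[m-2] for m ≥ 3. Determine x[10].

x[3] = 4(-3) - 5(8) = -52
x[4] = 4(-52) - 5(-3) = -193
x[5] = 4(-193) - 5(-52) = -512
x[6] = 4(-512) - 5(-193) = -1083
x[7] = 4(-1083) - 5(-512) = -1772
x[8] = 4(-1772) - 5(-1083) = -1673
x[9] = 4(-1673) - 5(-1772) = 2168
x[10] = 4(2168) - 5(-1673) = 17037

17037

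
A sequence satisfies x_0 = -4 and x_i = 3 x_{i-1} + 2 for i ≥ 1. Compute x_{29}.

The fixed point is 2/(1 - 3) = -1, so x_i + 1 = 3(x_{i-1} + 1).
Hence x_i = -3·3^i - 1.
x_{29} = -3·3^{29} - 1 = -3·68630377364883 - 1 = -205891132094650.

-205891132094650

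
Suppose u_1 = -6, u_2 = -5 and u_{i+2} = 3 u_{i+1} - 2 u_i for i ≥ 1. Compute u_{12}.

u_3 = 3·(-5) - 2·(-6) = -3
u_4 = 3·(-3) - 2·(-5) = 1
u_5 = 3·1 - 2·(-3) = 9
u_6 = 3·9 - 2·1 = 25
u_7 = 3·25 - 2·9 = 57
u_8 = 3·57 - 2·25 = 121
u_9 = 3·121 - 2·57 = 249
u_{10} = 3·249 - 2·121 = 505
u_{11} = 3·505 - 2·249 = 1017
u_{12} = 3·1017 - 2·505 = 2041

2041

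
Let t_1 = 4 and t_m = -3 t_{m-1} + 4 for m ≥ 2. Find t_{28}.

-22876792454960

The fixed point is 4/(1 + 3) = 1, so t_m - 1 = -3(t_{m-1} - 1).
Hence t_m = 3·(-3)^{m-1} + 1.
t_{28} = 3·(-3)^{27} + 1 = 3·-7625597484987 + 1 = -22876792454960.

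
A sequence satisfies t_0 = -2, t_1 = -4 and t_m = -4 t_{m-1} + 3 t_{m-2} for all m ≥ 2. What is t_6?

5146

t_2 = -4*(-4) + 3*(-2) = 10
t_3 = -4*10 + 3*(-4) = -52
t_4 = -4*(-52) + 3*10 = 238
t_5 = -4*238 + 3*(-52) = -1108
t_6 = -4*(-1108) + 3*238 = 5146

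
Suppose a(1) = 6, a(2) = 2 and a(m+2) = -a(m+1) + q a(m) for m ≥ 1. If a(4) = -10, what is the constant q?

3

a(3) = -2 + 6q
a(4) = 2 - 4q
So 2 - 4q = -10, giving q = 3.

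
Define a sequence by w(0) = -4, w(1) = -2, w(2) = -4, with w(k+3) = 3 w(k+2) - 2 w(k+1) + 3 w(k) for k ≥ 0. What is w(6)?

w(3) = 3·(-4) - 2·(-2) + 3·(-4) = -20
w(4) = 3·(-20) - 2·(-4) + 3·(-2) = -58
w(5) = 3·(-58) - 2·(-20) + 3·(-4) = -146
w(6) = 3·(-146) - 2·(-58) + 3·(-20) = -382

-382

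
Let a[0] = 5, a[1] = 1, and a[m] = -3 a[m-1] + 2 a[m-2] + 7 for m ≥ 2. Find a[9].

-74741

a[2] = -3·1 + 2·5 + 7 = 14
a[3] = -3·14 + 2·1 + 7 = -33
a[4] = -3·(-33) + 2·14 + 7 = 134
a[5] = -3·134 + 2·(-33) + 7 = -461
a[6] = -3·(-461) + 2·134 + 7 = 1658
a[7] = -3·1658 + 2·(-461) + 7 = -5889
a[8] = -3·(-5889) + 2·1658 + 7 = 20990
a[9] = -3·20990 + 2·(-5889) + 7 = -74741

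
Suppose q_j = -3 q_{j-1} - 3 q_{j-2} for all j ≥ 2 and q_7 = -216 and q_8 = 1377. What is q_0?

Rearranging, q_{j-2} = (q_j + 3 q_{j-1}) / -3.
q_6 = (1377 + 3(-216)) / -3 = 729/-3 = -243
q_5 = (-216 + 3(-243)) / -3 = -945/-3 = 315
q_4 = (-243 + 3(315)) / -3 = 702/-3 = -234
q_3 = (315 + 3(-234)) / -3 = -387/-3 = 129
q_2 = (-234 + 3(129)) / -3 = 153/-3 = -51
q_1 = (129 + 3(-51)) / -3 = -24/-3 = 8
q_0 = (-51 + 3(8)) / -3 = -27/-3 = 9

9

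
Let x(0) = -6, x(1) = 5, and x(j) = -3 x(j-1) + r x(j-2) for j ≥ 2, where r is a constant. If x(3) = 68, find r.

1

x(2) = -15 - 6r
x(3) = 45 + 23r
So 45 + 23r = 68, giving r = 1.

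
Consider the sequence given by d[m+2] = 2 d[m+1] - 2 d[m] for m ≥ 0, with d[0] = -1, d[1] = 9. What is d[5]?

d[2] = 2(9) - 2(-1) = 20
d[3] = 2(20) - 2(9) = 22
d[4] = 2(22) - 2(20) = 4
d[5] = 2(4) - 2(22) = -36

-36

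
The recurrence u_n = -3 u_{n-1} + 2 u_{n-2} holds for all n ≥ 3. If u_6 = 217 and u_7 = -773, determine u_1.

Rearranging, u_{n-2} = (u_n + 3 u_{n-1}) / 2.
u_5 = (-773 + 3·217) / 2 = -122/2 = -61
u_4 = (217 + 3·(-61)) / 2 = 34/2 = 17
u_3 = (-61 + 3·17) / 2 = -10/2 = -5
u_2 = (17 + 3·(-5)) / 2 = 2/2 = 1
u_1 = (-5 + 3·1) / 2 = -2/2 = -1

-1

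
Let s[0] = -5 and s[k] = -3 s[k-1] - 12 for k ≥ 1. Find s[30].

The fixed point is -12/(1 + 3) = -3, so s[k] + 3 = -3(s[k-1] + 3).
Hence s[k] = -2·(-3)^k - 3.
s[30] = -2·(-3)^{30} - 3 = -2·205891132094649 - 3 = -411782264189301.

-411782264189301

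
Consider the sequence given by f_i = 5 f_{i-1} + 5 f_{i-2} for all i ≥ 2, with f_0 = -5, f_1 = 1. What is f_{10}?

-23046875

f_2 = 5(1) + 5(-5) = -20
f_3 = 5(-20) + 5(1) = -95
f_4 = 5(-95) + 5(-20) = -575
f_5 = 5(-575) + 5(-95) = -3350
f_6 = 5(-3350) + 5(-575) = -19625
f_7 = 5(-19625) + 5(-3350) = -114875
f_8 = 5(-114875) + 5(-19625) = -672500
f_9 = 5(-672500) + 5(-114875) = -3936875
f_{10} = 5(-3936875) + 5(-672500) = -23046875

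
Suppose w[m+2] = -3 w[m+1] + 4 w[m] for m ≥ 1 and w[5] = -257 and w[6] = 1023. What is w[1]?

Rearranging, w[m-2] = (w[m] + 3 w[m-1]) / 4.
w[4] = (1023 + 3·(-257)) / 4 = 252/4 = 63
w[3] = (-257 + 3·63) / 4 = -68/4 = -17
w[2] = (63 + 3·(-17)) / 4 = 12/4 = 3
w[1] = (-17 + 3·3) / 4 = -8/4 = -2

-2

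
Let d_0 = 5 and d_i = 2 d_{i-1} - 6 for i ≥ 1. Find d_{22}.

-4194298

The fixed point is -6/(1 - 2) = 6, so d_i - 6 = 2(d_{i-1} - 6).
Hence d_i = -1·2^i + 6.
d_{22} = -1·2^{22} + 6 = -1·4194304 + 6 = -4194298.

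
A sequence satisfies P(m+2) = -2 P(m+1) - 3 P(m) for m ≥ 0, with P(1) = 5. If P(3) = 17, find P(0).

Let P(0) = x.
P(2) = -10 - 3x
P(3) = 5 + 6x
So 5 + 6x = 17, giving x = 2.

2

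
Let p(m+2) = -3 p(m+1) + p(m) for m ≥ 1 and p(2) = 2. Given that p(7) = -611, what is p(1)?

Let p(1) = y.
p(3) = -6 + y
p(4) = 20 - 3y
p(5) = -66 + 10y
p(6) = 218 - 33y
p(7) = -720 + 109y
So -720 + 109y = -611, giving y = 1.

1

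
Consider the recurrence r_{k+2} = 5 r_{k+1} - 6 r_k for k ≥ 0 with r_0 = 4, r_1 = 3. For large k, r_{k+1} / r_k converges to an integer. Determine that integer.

The characteristic equation is r^2 - 5r + 6 = 0, which factors as (r - 3)(r - 2) = 0.
So the roots are 3 and 2. Since |3| > |2| and the coefficient of 3^k is non-zero, the ratio tends to 3.

3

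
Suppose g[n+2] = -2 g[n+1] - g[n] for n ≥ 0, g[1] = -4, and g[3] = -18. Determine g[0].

Let g[0] = y.
g[2] = 8 - y
g[3] = -12 + 2y
So -12 + 2y = -18, giving y = -3.

-3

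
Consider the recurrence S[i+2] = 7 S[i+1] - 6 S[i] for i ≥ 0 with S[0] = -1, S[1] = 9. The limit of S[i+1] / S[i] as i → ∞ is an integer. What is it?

The characteristic equation is r^2 - 7r + 6 = 0, which factors as (r - 6)(r - 1) = 0.
So the roots are 6 and 1. Since |6| > |1| and the coefficient of 6^i is non-zero, the ratio tends to 6.

6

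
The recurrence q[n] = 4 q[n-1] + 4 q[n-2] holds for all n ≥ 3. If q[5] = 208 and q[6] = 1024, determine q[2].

Rearranging, q[n-2] = (q[n] - 4 q[n-1]) / 4.
q[4] = (1024 - 4(208)) / 4 = 192/4 = 48
q[3] = (208 - 4(48)) / 4 = 16/4 = 4
q[2] = (48 - 4(4)) / 4 = 32/4 = 8

8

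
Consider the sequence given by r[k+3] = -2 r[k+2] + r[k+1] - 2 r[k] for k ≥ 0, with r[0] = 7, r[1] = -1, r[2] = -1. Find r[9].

-3417

r[3] = -2·(-1) + (-1) - 2·7 = -13
r[4] = -2·(-13) + (-1) - 2·(-1) = 27
r[5] = -2·27 + (-13) - 2·(-1) = -65
r[6] = -2·(-65) + 27 - 2·(-13) = 183
r[7] = -2·183 + (-65) - 2·27 = -485
r[8] = -2·(-485) + 183 - 2·(-65) = 1283
r[9] = -2·1283 + (-485) - 2·183 = -3417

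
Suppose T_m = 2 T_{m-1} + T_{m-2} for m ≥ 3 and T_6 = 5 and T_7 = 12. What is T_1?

-2

Rearranging, T_{m-2} = T_m - 2 T_{m-1}.
T_5 = 12 - 2·5 = 2
T_4 = 5 - 2·2 = 1
T_3 = 2 - 2·1 = 0
T_2 = 1 - 2·0 = 1
T_1 = 0 - 2·1 = -2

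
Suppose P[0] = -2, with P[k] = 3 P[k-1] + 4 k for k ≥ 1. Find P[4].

P[1] = 3*(-2) + 4 = -2
P[2] = 3*(-2) + 8 = 2
P[3] = 3*2 + 12 = 18
P[4] = 3*18 + 16 = 70

70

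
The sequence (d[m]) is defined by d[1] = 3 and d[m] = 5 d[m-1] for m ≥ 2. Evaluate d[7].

d[2] = 5·3 = 15
d[3] = 5·15 = 75
d[4] = 5·75 = 375
d[5] = 5·375 = 1875
d[6] = 5·1875 = 9375
d[7] = 5·9375 = 46875

46875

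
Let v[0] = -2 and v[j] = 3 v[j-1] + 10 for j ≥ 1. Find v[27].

The fixed point is 10/(1 - 3) = -5, so v[j] + 5 = 3(v[j-1] + 5).
Hence v[j] = 3·3^j - 5.
v[27] = 3·3^{27} - 5 = 3·7625597484987 - 5 = 22876792454956.

22876792454956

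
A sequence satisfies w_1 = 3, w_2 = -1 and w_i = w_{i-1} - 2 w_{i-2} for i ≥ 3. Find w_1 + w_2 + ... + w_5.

w_3 = (-1) - 2(3) = -7
w_4 = (-7) - 2(-1) = -5
w_5 = (-5) - 2(-7) = 9
Sum = 3 + (-1) + (-7) + (-5) + 9 = -1

-1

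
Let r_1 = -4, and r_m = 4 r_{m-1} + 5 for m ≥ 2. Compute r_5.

r_2 = 4(-4) + 5 = -11
r_3 = 4(-11) + 5 = -39
r_4 = 4(-39) + 5 = -151
r_5 = 4(-151) + 5 = -599

-599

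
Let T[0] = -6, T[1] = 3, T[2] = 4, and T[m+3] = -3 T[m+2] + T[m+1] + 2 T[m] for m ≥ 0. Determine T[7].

T[3] = -3*4 + 3 + 2*(-6) = -21
T[4] = -3*(-21) + 4 + 2*3 = 73
T[5] = -3*73 + (-21) + 2*4 = -232
T[6] = -3*(-232) + 73 + 2*(-21) = 727
T[7] = -3*727 + (-232) + 2*73 = -2267

-2267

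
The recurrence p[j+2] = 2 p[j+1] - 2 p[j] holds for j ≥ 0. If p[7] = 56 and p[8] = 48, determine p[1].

-1

Rearranging, p[j-2] = (p[j] - 2 p[j-1]) / -2.
p[6] = (48 - 2*56) / -2 = -64/-2 = 32
p[5] = (56 - 2*32) / -2 = -8/-2 = 4
p[4] = (32 - 2*4) / -2 = 24/-2 = -12
p[3] = (4 - 2*(-12)) / -2 = 28/-2 = -14
p[2] = (-12 - 2*(-14)) / -2 = 16/-2 = -8
p[1] = (-14 - 2*(-8)) / -2 = 2/-2 = -1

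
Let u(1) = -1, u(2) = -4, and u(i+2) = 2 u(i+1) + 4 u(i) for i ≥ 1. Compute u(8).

u(3) = 2·(-4) + 4·(-1) = -12
u(4) = 2·(-12) + 4·(-4) = -40
u(5) = 2·(-40) + 4·(-12) = -128
u(6) = 2·(-128) + 4·(-40) = -416
u(7) = 2·(-416) + 4·(-128) = -1344
u(8) = 2·(-1344) + 4·(-416) = -4352

-4352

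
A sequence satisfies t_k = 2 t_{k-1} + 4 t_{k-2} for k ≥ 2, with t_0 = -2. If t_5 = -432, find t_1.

Let t_1 = z.
t_2 = -8 + 2z
t_3 = -16 + 8z
t_4 = -64 + 24z
t_5 = -192 + 80z
So -192 + 80z = -432, giving z = -3.

-3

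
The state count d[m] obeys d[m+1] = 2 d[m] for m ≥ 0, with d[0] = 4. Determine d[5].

128

d[1] = 2*4 = 8
d[2] = 2*8 = 16
d[3] = 2*16 = 32
d[4] = 2*32 = 64
d[5] = 2*64 = 128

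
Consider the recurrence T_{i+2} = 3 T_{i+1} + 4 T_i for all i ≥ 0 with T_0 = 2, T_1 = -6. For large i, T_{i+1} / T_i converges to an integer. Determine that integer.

The characteristic equation is r^2 - 3r - 4 = 0, which factors as (r - 4)(r + 1) = 0.
So the roots are 4 and -1. Since |4| > |-1| and the coefficient of 4^i is non-zero, the ratio tends to 4.

4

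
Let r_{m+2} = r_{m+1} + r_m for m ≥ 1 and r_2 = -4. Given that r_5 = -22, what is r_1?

-5

Let r_1 = w.
r_3 = -4 + w
r_4 = -8 + w
r_5 = -12 + 2w
So -12 + 2w = -22, giving w = -5.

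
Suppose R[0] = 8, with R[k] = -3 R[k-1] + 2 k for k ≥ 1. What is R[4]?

R[1] = -3·8 + 2 = -22
R[2] = -3·(-22) + 4 = 70
R[3] = -3·70 + 6 = -204
R[4] = -3·(-204) + 8 = 620

620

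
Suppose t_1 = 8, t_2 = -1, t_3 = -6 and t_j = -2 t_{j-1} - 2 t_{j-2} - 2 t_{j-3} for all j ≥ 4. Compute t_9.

48

t_4 = -2·(-6) - 2·(-1) - 2·8 = -2
t_5 = -2·(-2) - 2·(-6) - 2·(-1) = 18
t_6 = -2·18 - 2·(-2) - 2·(-6) = -20
t_7 = -2·(-20) - 2·18 - 2·(-2) = 8
t_8 = -2·8 - 2·(-20) - 2·18 = -12
t_9 = -2·(-12) - 2·8 - 2·(-20) = 48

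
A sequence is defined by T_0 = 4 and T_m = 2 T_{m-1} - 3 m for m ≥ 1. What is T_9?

-991

T_1 = 2*4 - 3 = 5
T_2 = 2*5 - 6 = 4
T_3 = 2*4 - 9 = -1
T_4 = 2*(-1) - 12 = -14
T_5 = 2*(-14) - 15 = -43
T_6 = 2*(-43) - 18 = -104
T_7 = 2*(-104) - 21 = -229
T_8 = 2*(-229) - 24 = -482
T_9 = 2*(-482) - 27 = -991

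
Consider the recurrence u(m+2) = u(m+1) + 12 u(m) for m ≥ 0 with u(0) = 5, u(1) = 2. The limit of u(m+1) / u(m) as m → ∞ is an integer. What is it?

The characteristic equation is r^2 - r - 12 = 0, which factors as (r - 4)(r + 3) = 0.
So the roots are 4 and -3. Since |4| > |-3| and the coefficient of 4^m is non-zero, the ratio tends to 4.

4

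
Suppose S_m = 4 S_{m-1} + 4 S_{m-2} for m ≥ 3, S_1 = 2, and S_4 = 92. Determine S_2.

Let S_2 = z.
S_3 = 8 + 4z
S_4 = 32 + 20z
So 32 + 20z = 92, giving z = 3.

3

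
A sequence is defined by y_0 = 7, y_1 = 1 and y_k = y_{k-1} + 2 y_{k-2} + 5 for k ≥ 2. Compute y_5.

y_2 = 1 + 2·7 + 5 = 20
y_3 = 20 + 2·1 + 5 = 27
y_4 = 27 + 2·20 + 5 = 72
y_5 = 72 + 2·27 + 5 = 131

131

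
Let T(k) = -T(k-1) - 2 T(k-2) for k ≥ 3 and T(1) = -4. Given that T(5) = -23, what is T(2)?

Let T(2) = y.
T(3) = 8 - y
T(4) = -8 - y
T(5) = -8 + 3y
So -8 + 3y = -23, giving y = -5.

-5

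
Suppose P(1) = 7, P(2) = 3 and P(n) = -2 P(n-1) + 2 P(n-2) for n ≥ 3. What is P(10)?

P(3) = -2(3) + 2(7) = 8
P(4) = -2(8) + 2(3) = -10
P(5) = -2(-10) + 2(8) = 36
P(6) = -2(36) + 2(-10) = -92
P(7) = -2(-92) + 2(36) = 256
P(8) = -2(256) + 2(-92) = -696
P(9) = -2(-696) + 2(256) = 1904
P(10) = -2(1904) + 2(-696) = -5200

-5200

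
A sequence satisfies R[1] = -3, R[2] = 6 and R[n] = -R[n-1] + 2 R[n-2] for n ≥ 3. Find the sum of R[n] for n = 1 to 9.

-513

R[3] = -6 + 2*(-3) = -12
R[4] = -(-12) + 2*6 = 24
R[5] = -24 + 2*(-12) = -48
R[6] = -(-48) + 2*24 = 96
R[7] = -96 + 2*(-48) = -192
R[8] = -(-192) + 2*96 = 384
R[9] = -384 + 2*(-192) = -768
Sum = (-3) + 6 + (-12) + 24 + (-48) + 96 + (-192) + 384 + (-768) = -513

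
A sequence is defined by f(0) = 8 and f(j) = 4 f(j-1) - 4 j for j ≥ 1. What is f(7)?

101956

f(1) = 4(8) - 4 = 28
f(2) = 4(28) - 8 = 104
f(3) = 4(104) - 12 = 404
f(4) = 4(404) - 16 = 1600
f(5) = 4(1600) - 20 = 6380
f(6) = 4(6380) - 24 = 25496
f(7) = 4(25496) - 28 = 101956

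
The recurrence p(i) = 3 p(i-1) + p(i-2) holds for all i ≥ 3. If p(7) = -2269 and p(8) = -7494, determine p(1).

Rearranging, p(i-2) = p(i) - 3 p(i-1).
p(6) = -7494 - 3·(-2269) = -687
p(5) = -2269 - 3·(-687) = -208
p(4) = -687 - 3·(-208) = -63
p(3) = -208 - 3·(-63) = -19
p(2) = -63 - 3·(-19) = -6
p(1) = -19 - 3·(-6) = -1

-1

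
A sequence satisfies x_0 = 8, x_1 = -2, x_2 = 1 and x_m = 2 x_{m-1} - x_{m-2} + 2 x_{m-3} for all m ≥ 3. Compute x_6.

x_3 = 2(1) - (-2) + 2(8) = 20
x_4 = 2(20) - 1 + 2(-2) = 35
x_5 = 2(35) - 20 + 2(1) = 52
x_6 = 2(52) - 35 + 2(20) = 109

109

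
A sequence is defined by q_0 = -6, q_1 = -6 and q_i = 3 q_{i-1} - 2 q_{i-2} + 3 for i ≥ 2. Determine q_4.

q_2 = 3(-6) - 2(-6) + 3 = -3
q_3 = 3(-3) - 2(-6) + 3 = 6
q_4 = 3(6) - 2(-3) + 3 = 27

27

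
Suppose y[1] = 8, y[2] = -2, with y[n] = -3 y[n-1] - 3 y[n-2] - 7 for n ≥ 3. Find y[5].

y[3] = -3·(-2) - 3·8 - 7 = -25
y[4] = -3·(-25) - 3·(-2) - 7 = 74
y[5] = -3·74 - 3·(-25) - 7 = -154

-154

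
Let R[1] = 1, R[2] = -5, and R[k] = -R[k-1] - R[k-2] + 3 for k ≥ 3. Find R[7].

1

R[3] = -(-5) - 1 + 3 = 7
R[4] = -7 - (-5) + 3 = 1
R[5] = -1 - 7 + 3 = -5
R[6] = -(-5) - 1 + 3 = 7
R[7] = -7 - (-5) + 3 = 1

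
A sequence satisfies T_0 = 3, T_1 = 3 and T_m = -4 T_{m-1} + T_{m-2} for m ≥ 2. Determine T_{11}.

T_2 = -4·3 + 3 = -9
T_3 = -4·(-9) + 3 = 39
T_4 = -4·39 + (-9) = -165
T_5 = -4·(-165) + 39 = 699
T_6 = -4·699 + (-165) = -2961
T_7 = -4·(-2961) + 699 = 12543
T_8 = -4·12543 + (-2961) = -53133
T_9 = -4·(-53133) + 12543 = 225075
T_{10} = -4·225075 + (-53133) = -953433
T_{11} = -4·(-953433) + 225075 = 4038807

4038807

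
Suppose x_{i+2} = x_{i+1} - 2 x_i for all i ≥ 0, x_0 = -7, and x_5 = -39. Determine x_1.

-3

Let x_1 = z.
x_2 = 14 + z
x_3 = 14 - z
x_4 = -14 - 3z
x_5 = -42 - z
So -42 - z = -39, giving z = -3.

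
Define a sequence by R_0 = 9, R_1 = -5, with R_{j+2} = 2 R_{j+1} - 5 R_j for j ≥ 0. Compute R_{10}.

23945

R_2 = 2*(-5) - 5*9 = -55
R_3 = 2*(-55) - 5*(-5) = -85
R_4 = 2*(-85) - 5*(-55) = 105
R_5 = 2*105 - 5*(-85) = 635
R_6 = 2*635 - 5*105 = 745
R_7 = 2*745 - 5*635 = -1685
R_8 = 2*(-1685) - 5*745 = -7095
R_9 = 2*(-7095) - 5*(-1685) = -5765
R_{10} = 2*(-5765) - 5*(-7095) = 23945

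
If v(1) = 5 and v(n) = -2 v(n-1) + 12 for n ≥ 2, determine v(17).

65540

The fixed point is 12/(1 + 2) = 4, so v(n) - 4 = -2(v(n-1) - 4).
Hence v(n) = 1·(-2)^{n-1} + 4.
v(17) = 1·(-2)^{16} + 4 = 1·65536 + 4 = 65540.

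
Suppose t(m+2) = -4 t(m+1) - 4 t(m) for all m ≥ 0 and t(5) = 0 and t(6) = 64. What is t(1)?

Rearranging, t(m-2) = (t(m) + 4 t(m-1)) / -4.
t(4) = (64 + 4(0)) / -4 = 64/-4 = -16
t(3) = (0 + 4(-16)) / -4 = -64/-4 = 16
t(2) = (-16 + 4(16)) / -4 = 48/-4 = -12
t(1) = (16 + 4(-12)) / -4 = -32/-4 = 8

8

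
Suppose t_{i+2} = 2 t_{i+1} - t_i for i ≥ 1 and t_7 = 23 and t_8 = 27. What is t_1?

Rearranging, t_{i-2} = -(t_i - 2 t_{i-1}).
t_6 = -(27 - 2(23)) = 19
t_5 = -(23 - 2(19)) = 15
t_4 = -(19 - 2(15)) = 11
t_3 = -(15 - 2(11)) = 7
t_2 = -(11 - 2(7)) = 3
t_1 = -(7 - 2(3)) = -1

-1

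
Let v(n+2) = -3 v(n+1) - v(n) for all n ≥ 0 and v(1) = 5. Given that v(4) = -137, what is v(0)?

Let v(0) = z.
v(2) = -15 - z
v(3) = 40 + 3z
v(4) = -105 - 8z
So -105 - 8z = -137, giving z = 4.

4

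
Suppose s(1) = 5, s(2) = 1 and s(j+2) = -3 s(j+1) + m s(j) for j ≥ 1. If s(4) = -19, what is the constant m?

2

s(3) = -3 + 5m
s(4) = 9 - 14m
So 9 - 14m = -19, giving m = 2.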